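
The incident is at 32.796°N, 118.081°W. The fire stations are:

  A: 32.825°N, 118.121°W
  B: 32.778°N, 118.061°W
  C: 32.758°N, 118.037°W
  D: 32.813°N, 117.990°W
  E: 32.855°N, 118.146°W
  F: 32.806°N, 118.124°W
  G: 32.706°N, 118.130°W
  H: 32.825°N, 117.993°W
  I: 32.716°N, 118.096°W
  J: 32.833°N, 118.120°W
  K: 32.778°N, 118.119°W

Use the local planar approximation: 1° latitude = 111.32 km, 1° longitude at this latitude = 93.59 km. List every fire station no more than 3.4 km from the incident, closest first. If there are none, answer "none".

B

Distances from 32.796°N, 118.081°W:
A: √((0.029·111.32)² + (-0.040·93.59)²) = √(10.42179 + 14.01454) = 4.943 km
B: √((-0.018·111.32)² + (0.020·93.59)²) = √(4.01505 + 3.50364) = 2.742 km
C: √((-0.038·111.32)² + (0.044·93.59)²) = √(17.89425 + 16.95759) = 5.904 km
D: √((0.017·111.32)² + (0.091·93.59)²) = √(3.58133 + 72.53401) = 8.724 km
E: √((0.059·111.32)² + (-0.065·93.59)²) = √(43.13705 + 37.00715) = 8.952 km
F: √((0.010·111.32)² + (-0.043·93.59)²) = √(1.23921 + 16.19555) = 4.175 km
G: √((-0.090·111.32)² + (-0.049·93.59)²) = √(100.37635 + 21.03057) = 11.018 km
H: √((0.029·111.32)² + (0.088·93.59)²) = √(10.42179 + 67.83038) = 8.846 km
I: √((-0.080·111.32)² + (-0.015·93.59)²) = √(79.30971 + 1.97079) = 9.016 km
J: √((0.037·111.32)² + (-0.039·93.59)²) = √(16.96484 + 13.32257) = 5.503 km
K: √((-0.018·111.32)² + (-0.038·93.59)²) = √(4.01505 + 12.64812) = 4.082 km
Threshold 3.4 km: B (2.742 km) is within range.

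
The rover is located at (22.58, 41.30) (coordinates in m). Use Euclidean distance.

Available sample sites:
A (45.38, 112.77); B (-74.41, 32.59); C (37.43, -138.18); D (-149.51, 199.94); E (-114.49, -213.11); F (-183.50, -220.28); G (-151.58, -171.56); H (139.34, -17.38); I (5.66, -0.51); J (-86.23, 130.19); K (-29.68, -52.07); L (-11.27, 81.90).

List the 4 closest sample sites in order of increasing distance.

Distances from (22.58, 41.30):
A: 75.02 m
B: 97.38 m
C: 180.09 m
D: 234.05 m
E: 288.99 m
F: 333.01 m
G: 275.03 m
H: 130.68 m
I: 45.10 m
J: 140.50 m
K: 107.00 m
L: 52.86 m
Sorted: I (45.10 m) < L (52.86 m) < A (75.02 m) < B (97.38 m) < K (107.00 m) < H (130.68 m) < …

I, L, A, B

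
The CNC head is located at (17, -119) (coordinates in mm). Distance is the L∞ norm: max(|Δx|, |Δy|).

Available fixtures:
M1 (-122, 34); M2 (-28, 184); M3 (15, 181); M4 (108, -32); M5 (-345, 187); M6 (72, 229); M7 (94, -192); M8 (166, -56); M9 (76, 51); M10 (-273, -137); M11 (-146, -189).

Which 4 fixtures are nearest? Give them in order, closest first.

Distances from (17, -119):
M1: 153 mm
M2: 303 mm
M3: 300 mm
M4: 91 mm
M5: 362 mm
M6: 348 mm
M7: 77 mm
M8: 149 mm
M9: 170 mm
M10: 290 mm
M11: 163 mm
Sorted: M7 (77 mm) < M4 (91 mm) < M8 (149 mm) < M1 (153 mm) < M11 (163 mm) < M9 (170 mm) < …

M7, M4, M8, M1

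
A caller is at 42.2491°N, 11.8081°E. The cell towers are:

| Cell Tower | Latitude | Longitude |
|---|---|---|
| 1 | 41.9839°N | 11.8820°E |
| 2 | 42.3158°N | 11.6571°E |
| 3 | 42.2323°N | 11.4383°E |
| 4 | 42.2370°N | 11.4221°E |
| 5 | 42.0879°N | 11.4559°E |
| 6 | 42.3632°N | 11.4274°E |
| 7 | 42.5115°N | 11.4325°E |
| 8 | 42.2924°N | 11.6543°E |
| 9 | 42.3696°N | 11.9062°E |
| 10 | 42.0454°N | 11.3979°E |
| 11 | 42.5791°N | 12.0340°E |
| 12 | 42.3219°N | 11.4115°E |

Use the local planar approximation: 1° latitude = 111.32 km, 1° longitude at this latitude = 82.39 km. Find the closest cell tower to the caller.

Distances from 42.2491°N, 11.8081°E:
1: √((-0.2652·111.32)² + (0.0739·82.39)²) = √(871.552263 + 37.071306) = 30.1434 km
2: √((0.0667·111.32)² + (-0.1510·82.39)²) = √(55.131278 + 154.775744) = 14.4882 km
3: √((-0.0168·111.32)² + (-0.3698·82.39)²) = √(3.497558 + 928.288177) = 30.5252 km
4: √((-0.0121·111.32)² + (-0.3860·82.39)²) = √(1.814334 + 1011.401550) = 31.8311 km
5: √((-0.1612·111.32)² + (-0.3522·82.39)²) = √(322.015273 + 842.030279) = 34.1181 km
6: √((0.1141·111.32)² + (-0.3807·82.39)²) = √(161.330947 + 983.817989) = 33.8400 km
7: √((0.2624·111.32)² + (-0.3756·82.39)²) = √(853.245599 + 957.635358) = 42.5544 km
8: √((0.0433·111.32)² + (-0.1538·82.39)²) = √(23.233904 + 160.568990) = 13.5574 km
9: √((0.1205·111.32)² + (0.0981·82.39)²) = √(179.937006 + 65.326143) = 15.6609 km
10: √((-0.2037·111.32)² + (-0.4102·82.39)²) = √(514.195715 + 1142.195166) = 40.6988 km
11: √((0.3300·111.32)² + (0.2259·82.39)²) = √(1349.504307 + 346.402859) = 41.1814 km
12: √((0.0728·111.32)² + (-0.3966·82.39)²) = √(65.676372 + 1067.712742) = 33.6658 km
Minimum: 8 at 13.5574 km.

8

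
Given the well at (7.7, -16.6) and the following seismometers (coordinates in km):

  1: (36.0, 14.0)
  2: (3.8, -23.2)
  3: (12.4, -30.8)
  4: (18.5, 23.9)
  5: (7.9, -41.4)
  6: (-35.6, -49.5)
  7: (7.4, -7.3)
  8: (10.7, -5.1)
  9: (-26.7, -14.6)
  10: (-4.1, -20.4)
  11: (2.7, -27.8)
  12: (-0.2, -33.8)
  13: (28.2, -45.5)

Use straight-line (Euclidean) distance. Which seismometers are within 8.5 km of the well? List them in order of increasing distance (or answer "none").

Distances from (7.7, -16.6):
1: √((28.3)² + (30.6)²) = √(800.890 + 936.360) = 41.7 km
2: √((-3.9)² + (-6.6)²) = √(15.210 + 43.560) = 7.7 km
3: √((4.7)² + (-14.2)²) = √(22.090 + 201.640) = 15.0 km
4: √((10.8)² + (40.5)²) = √(116.640 + 1640.250) = 41.9 km
5: √((0.2)² + (-24.8)²) = √(0.040 + 615.040) = 24.8 km
6: √((-43.3)² + (-32.9)²) = √(1874.890 + 1082.410) = 54.4 km
7: √((-0.3)² + (9.3)²) = √(0.090 + 86.490) = 9.3 km
8: √((3.0)² + (11.5)²) = √(9.000 + 132.250) = 11.9 km
9: √((-34.4)² + (2.0)²) = √(1183.360 + 4.000) = 34.5 km
10: √((-11.8)² + (-3.8)²) = √(139.240 + 14.440) = 12.4 km
11: √((-5.0)² + (-11.2)²) = √(25.000 + 125.440) = 12.3 km
12: √((-7.9)² + (-17.2)²) = √(62.410 + 295.840) = 18.9 km
13: √((20.5)² + (-28.9)²) = √(420.250 + 835.210) = 35.4 km
Threshold 8.5 km: 2 (7.7 km) is within range.

2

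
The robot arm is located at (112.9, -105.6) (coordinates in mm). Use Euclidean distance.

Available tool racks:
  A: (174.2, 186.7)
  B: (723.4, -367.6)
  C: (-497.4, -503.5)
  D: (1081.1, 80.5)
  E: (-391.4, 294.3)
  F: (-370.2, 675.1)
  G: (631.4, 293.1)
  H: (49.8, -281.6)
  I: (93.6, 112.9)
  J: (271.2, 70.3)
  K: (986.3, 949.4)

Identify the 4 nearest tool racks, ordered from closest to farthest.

Distances from (112.9, -105.6):
A: √((61.3)² + (292.3)²) = √(3757.690 + 85439.290) = 298.7 mm
B: √((610.5)² + (-262.0)²) = √(372710.250 + 68644.000) = 664.3 mm
C: √((-610.3)² + (-397.9)²) = √(372466.090 + 158324.410) = 728.6 mm
D: √((968.2)² + (186.1)²) = √(937411.240 + 34633.210) = 985.9 mm
E: √((-504.3)² + (399.9)²) = √(254318.490 + 159920.010) = 643.6 mm
F: √((-483.1)² + (780.7)²) = √(233385.610 + 609492.490) = 918.1 mm
G: √((518.5)² + (398.7)²) = √(268842.250 + 158961.690) = 654.1 mm
H: √((-63.1)² + (-176.0)²) = √(3981.610 + 30976.000) = 187.0 mm
I: √((-19.3)² + (218.5)²) = √(372.490 + 47742.250) = 219.4 mm
J: √((158.3)² + (175.9)²) = √(25058.890 + 30940.810) = 236.6 mm
K: √((873.4)² + (1055.0)²) = √(762827.560 + 1113025.000) = 1369.6 mm
Sorted: H (187.0 mm) < I (219.4 mm) < J (236.6 mm) < A (298.7 mm) < E (643.6 mm) < G (654.1 mm) < …

H, I, J, A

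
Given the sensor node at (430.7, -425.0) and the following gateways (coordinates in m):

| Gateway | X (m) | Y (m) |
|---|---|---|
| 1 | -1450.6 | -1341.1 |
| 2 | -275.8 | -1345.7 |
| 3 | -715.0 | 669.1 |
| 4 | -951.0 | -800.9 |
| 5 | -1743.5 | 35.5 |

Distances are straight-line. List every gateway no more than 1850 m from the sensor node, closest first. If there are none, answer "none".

Distances from (430.7, -425.0):
1: √((-1881.3)² + (-916.1)²) = √(3539289.690 + 839239.210) = 2092.5 m
2: √((-706.5)² + (-920.7)²) = √(499142.250 + 847688.490) = 1160.5 m
3: √((-1145.7)² + (1094.1)²) = √(1312628.490 + 1197054.810) = 1584.2 m
4: √((-1381.7)² + (-375.9)²) = √(1909094.890 + 141300.810) = 1431.9 m
5: √((-2174.2)² + (460.5)²) = √(4727145.640 + 212060.250) = 2222.4 m
Threshold 1850 m: 2 (1160.5 m), 4 (1431.9 m), 3 (1584.2 m) are within range.

2, 4, 3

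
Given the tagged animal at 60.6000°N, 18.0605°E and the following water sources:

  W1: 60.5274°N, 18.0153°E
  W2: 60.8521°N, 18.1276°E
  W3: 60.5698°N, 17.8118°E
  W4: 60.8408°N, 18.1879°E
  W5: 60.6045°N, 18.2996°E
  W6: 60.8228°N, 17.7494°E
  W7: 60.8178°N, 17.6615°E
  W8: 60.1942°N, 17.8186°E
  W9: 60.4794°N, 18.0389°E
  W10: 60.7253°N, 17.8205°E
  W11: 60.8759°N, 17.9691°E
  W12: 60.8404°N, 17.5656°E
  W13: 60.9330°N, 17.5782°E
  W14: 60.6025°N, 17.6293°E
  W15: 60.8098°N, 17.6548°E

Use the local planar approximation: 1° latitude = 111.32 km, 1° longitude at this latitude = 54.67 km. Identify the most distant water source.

W8

Distances from 60.6000°N, 18.0605°E:
W1: 8.4512 km
W2: 28.3025 km
W3: 14.0059 km
W4: 27.6959 km
W5: 13.0812 km
W6: 30.0734 km
W7: 32.6139 km
W8: 47.0696 km
W9: 13.4770 km
W10: 19.1498 km
W11: 31.1170 km
W12: 38.0553 km
W13: 45.4905 km
W14: 23.5753 km
W15: 32.2085 km
Maximum: W8 at 47.0696 km.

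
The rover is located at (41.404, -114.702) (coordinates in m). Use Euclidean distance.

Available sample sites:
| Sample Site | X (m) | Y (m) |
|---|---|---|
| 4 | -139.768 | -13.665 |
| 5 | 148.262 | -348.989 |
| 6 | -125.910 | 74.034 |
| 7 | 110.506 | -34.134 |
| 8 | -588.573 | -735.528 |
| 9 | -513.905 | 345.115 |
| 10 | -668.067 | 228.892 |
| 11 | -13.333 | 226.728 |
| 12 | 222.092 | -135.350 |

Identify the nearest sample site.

Distances from (41.404, -114.702):
4: 207.441 m
5: 257.505 m
6: 252.221 m
7: 106.143 m
8: 884.475 m
9: 720.971 m
10: 788.293 m
11: 345.790 m
12: 181.864 m
Minimum: 7 at 106.143 m.

7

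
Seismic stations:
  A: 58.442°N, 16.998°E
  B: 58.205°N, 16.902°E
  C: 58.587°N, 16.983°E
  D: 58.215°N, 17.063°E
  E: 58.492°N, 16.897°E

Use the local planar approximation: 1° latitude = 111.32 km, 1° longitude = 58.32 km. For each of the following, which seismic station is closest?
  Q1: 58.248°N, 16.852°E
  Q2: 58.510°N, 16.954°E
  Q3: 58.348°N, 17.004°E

Q1 at 58.248°N, 16.852°E:
  A: 23.214 km
  B: 5.605 km
  C: 38.503 km
  D: 12.842 km
  E: 27.289 km
  → nearest: B (5.605 km)
Q2 at 58.510°N, 16.954°E:
  A: 7.993 km
  B: 34.088 km
  C: 8.737 km
  D: 33.449 km
  E: 3.881 km
  → nearest: E (3.881 km)
Q3 at 58.348°N, 17.004°E:
  A: 10.470 km
  B: 16.994 km
  C: 26.634 km
  D: 15.200 km
  E: 17.202 km
  → nearest: A (10.470 km)

Q1→B; Q2→E; Q3→A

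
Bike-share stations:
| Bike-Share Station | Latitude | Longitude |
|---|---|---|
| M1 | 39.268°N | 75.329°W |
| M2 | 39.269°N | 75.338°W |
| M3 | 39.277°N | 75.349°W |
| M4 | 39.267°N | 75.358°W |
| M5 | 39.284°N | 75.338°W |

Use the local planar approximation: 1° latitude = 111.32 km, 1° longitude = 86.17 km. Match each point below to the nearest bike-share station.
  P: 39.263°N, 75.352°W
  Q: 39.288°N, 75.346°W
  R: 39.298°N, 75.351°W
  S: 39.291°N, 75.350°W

P→M4; Q→M5; R→M5; S→M5

P at 39.263°N, 75.352°W:
  M1: 2.059 km
  M2: 1.379 km
  M3: 1.580 km
  M4: 0.682 km
  M5: 2.631 km
  → nearest: M4 (0.682 km)
Q at 39.288°N, 75.346°W:
  M1: 2.665 km
  M2: 2.225 km
  M3: 1.252 km
  M4: 2.556 km
  M5: 0.821 km
  → nearest: M5 (0.821 km)
R at 39.298°N, 75.351°W:
  M1: 3.840 km
  M2: 3.417 km
  M3: 2.344 km
  M4: 3.503 km
  M5: 1.919 km
  → nearest: M5 (1.919 km)
S at 39.291°N, 75.350°W:
  M1: 3.135 km
  M2: 2.658 km
  M3: 1.561 km
  M4: 2.759 km
  M5: 1.295 km
  → nearest: M5 (1.295 km)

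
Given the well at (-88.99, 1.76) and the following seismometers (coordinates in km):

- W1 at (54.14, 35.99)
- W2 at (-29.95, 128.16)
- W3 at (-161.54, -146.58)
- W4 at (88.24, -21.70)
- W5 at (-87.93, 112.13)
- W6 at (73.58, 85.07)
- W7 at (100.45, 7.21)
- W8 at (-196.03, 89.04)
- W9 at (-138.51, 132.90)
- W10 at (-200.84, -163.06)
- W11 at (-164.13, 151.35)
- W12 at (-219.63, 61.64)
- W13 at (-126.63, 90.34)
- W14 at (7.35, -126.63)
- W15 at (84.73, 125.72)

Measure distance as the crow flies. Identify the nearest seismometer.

W13

Distances from (-88.99, 1.76):
W1: 147.17 km
W2: 139.51 km
W3: 165.13 km
W4: 178.78 km
W5: 110.38 km
W6: 182.67 km
W7: 189.52 km
W8: 138.11 km
W9: 140.18 km
W10: 199.19 km
W11: 167.40 km
W12: 143.71 km
W13: 96.25 km
W14: 160.52 km
W15: 213.41 km
Minimum: W13 at 96.25 km.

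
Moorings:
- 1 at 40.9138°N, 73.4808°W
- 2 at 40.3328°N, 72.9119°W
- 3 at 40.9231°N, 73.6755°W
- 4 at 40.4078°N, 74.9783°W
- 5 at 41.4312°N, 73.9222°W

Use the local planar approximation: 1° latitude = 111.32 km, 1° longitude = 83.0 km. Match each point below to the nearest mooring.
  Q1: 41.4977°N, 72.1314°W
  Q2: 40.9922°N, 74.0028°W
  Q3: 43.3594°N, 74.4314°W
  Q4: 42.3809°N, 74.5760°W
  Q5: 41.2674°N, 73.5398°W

Q1 at 41.4977°N, 72.1314°W:
  1: 129.4952 km
  2: 144.9575 km
  3: 143.2359 km
  4: 265.6212 km
  5: 148.8206 km
  → nearest: 1 (129.4952 km)
Q2 at 40.9922°N, 74.0028°W:
  1: 44.1963 km
  2: 116.5614 km
  3: 28.2340 km
  4: 103.8642 km
  5: 49.3252 km
  → nearest: 3 (28.2340 km)
Q3 at 43.3594°N, 74.4314°W:
  1: 283.4468 km
  2: 359.7523 km
  3: 278.3712 km
  4: 331.6928 km
  5: 218.7685 km
  → nearest: 5 (218.7685 km)
Q4 at 42.3809°N, 74.5760°W:
  1: 186.9110 km
  2: 266.5684 km
  3: 178.6668 km
  4: 222.1691 km
  5: 118.8343 km
  → nearest: 5 (118.8343 km)
Q5 at 41.2674°N, 73.5398°W:
  1: 39.6662 km
  2: 116.3628 km
  3: 39.9481 km
  4: 153.0098 km
  5: 36.6041 km
  → nearest: 5 (36.6041 km)

Q1→1; Q2→3; Q3→5; Q4→5; Q5→5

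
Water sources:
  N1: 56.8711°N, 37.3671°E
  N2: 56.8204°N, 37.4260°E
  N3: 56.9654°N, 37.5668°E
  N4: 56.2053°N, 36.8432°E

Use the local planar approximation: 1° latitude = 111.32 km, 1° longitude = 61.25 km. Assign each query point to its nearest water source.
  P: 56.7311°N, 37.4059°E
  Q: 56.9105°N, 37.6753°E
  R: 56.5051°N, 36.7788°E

P→N2; Q→N3; R→N4

P at 56.7311°N, 37.4059°E:
  N1: √((0.1400·111.32)² + (-0.0388·61.25)²) = √(242.885991 + 5.647752) = 15.7650 km
  N2: √((0.0893·111.32)² + (0.0201·61.25)²) = √(98.821016 + 1.515669) = 10.0168 km
  N3: √((0.2343·111.32)² + (0.1609·61.25)²) = √(680.285121 + 97.123489) = 27.8820 km
  N4: √((-0.5258·111.32)² + (-0.5627·61.25)²) = √(3426.001580 + 1187.862074) = 67.9254 km
  → nearest: N2 (10.0168 km)
Q at 56.9105°N, 37.6753°E:
  N1: √((-0.0394·111.32)² + (-0.3082·61.25)²) = √(19.237066 + 356.350568) = 19.3801 km
  N2: √((-0.0901·111.32)² + (-0.2493·61.25)²) = √(100.599536 + 233.161448) = 18.2691 km
  N3: √((0.0549·111.32)² + (-0.1085·61.25)²) = √(37.350041 + 44.164332) = 9.0285 km
  N4: √((-0.7052·111.32)² + (-0.8321·61.25)²) = √(6162.699656 + 2597.545898) = 93.5962 km
  → nearest: N3 (9.0285 km)
R at 56.5051°N, 36.7788°E:
  N1: √((0.3660·111.32)² + (0.5883·61.25)²) = √(1660.001827 + 1298.404114) = 54.3912 km
  N2: √((0.3153·111.32)² + (0.6472·61.25)²) = √(1231.953560 + 1571.408881) = 52.9468 km
  N3: √((0.4603·111.32)² + (0.7880·61.25)²) = √(2625.598678 + 2329.510225) = 70.3925 km
  N4: √((-0.2998·111.32)² + (0.0644·61.25)²) = √(1113.806255 + 15.559080) = 33.6060 km
  → nearest: N4 (33.6060 km)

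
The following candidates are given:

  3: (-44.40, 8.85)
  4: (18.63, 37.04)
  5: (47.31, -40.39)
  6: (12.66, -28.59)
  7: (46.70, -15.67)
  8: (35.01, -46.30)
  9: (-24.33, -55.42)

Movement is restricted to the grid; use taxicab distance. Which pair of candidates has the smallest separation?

Pairwise distances:
3–4: 91.22
3–5: 140.95
3–6: 94.50
3–7: 115.62
3–8: 134.56
3–9: 84.34
4–5: 106.11
4–6: 71.60
4–7: 80.78
4–8: 99.72
4–9: 135.42
5–6: 46.45
5–7: 25.33
5–8: 18.21
5–9: 86.67
6–7: 46.96
6–8: 40.06
6–9: 63.82
7–8: 42.32
7–9: 110.78
8–9: 68.46
Closest pair: 5–8 at 18.21.

5 and 8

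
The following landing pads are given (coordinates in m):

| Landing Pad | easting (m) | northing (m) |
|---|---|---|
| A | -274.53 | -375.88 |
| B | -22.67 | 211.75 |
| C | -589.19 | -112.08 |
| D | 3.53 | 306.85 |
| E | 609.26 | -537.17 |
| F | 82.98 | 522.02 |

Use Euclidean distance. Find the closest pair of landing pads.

Pairwise distances:
A–B: 639.33 m
A–C: 410.61 m
A–D: 737.18 m
A–E: 898.39 m
A–F: 966.46 m
B–C: 652.54 m
B–D: 98.64 m
B–E: 979.91 m
B–F: 327.76 m
C–D: 725.82 m
C–E: 1271.61 m
C–F: 924.06 m
D–E: 1038.88 m
D–F: 229.37 m
E–F: 1182.73 m
Closest pair: B–D at 98.64 m.

B and D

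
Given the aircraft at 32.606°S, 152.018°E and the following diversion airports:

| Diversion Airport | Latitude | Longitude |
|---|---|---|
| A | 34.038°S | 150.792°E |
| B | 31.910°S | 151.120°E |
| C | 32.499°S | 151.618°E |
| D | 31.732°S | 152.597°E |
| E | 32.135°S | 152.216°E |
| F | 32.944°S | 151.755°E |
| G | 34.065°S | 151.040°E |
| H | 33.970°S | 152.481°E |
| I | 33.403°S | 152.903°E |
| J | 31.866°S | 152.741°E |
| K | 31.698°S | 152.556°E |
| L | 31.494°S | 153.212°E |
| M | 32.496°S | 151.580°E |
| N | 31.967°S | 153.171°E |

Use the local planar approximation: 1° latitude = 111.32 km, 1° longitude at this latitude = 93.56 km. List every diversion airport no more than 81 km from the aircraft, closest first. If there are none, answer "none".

Distances from 32.606°S, 152.018°E:
A: √((-1.432·111.32)² + (-1.226·93.56)²) = √(25411.62462 + 13157.13608) = 196.389 km
B: √((0.696·111.32)² + (-0.898·93.56)²) = √(6002.95205 + 7058.83612) = 114.288 km
C: √((0.107·111.32)² + (-0.400·93.56)²) = √(141.87764 + 1400.55578) = 39.274 km
D: √((0.874·111.32)² + (0.579·93.56)²) = √(9466.06017 + 2934.52324) = 111.358 km
E: √((0.471·111.32)² + (0.198·93.56)²) = √(2749.08526 + 343.17118) = 55.608 km
F: √((-0.338·111.32)² + (-0.263·93.56)²) = √(1415.72792 + 605.46902) = 44.958 km
G: √((-1.459·111.32)² + (-0.978·93.56)²) = √(26378.91808 + 8372.55744) = 186.417 km
H: √((-1.364·111.32)² + (0.463·93.56)²) = √(23055.53137 + 1876.47338) = 157.899 km
I: √((-0.797·111.32)² + (0.885·93.56)²) = √(7871.60038 + 6855.93936) = 121.357 km
J: √((0.740·111.32)² + (0.723·93.56)²) = √(6785.93718 + 4575.69450) = 106.591 km
K: √((0.908·111.32)² + (0.538·93.56)²) = √(10216.87529 + 2533.64041) = 112.918 km
L: √((1.112·111.32)² + (1.194·93.56)²) = √(15323.42933 + 12479.26709) = 166.741 km
M: √((0.110·111.32)² + (-0.438·93.56)²) = √(149.94492 + 1679.30139) = 42.770 km
N: √((0.639·111.32)² + (1.153·93.56)²) = √(5059.97198 + 11636.94659) = 129.217 km
Threshold 81 km: C (39.274 km), M (42.770 km), F (44.958 km), E (55.608 km) are within range.

C, M, F, E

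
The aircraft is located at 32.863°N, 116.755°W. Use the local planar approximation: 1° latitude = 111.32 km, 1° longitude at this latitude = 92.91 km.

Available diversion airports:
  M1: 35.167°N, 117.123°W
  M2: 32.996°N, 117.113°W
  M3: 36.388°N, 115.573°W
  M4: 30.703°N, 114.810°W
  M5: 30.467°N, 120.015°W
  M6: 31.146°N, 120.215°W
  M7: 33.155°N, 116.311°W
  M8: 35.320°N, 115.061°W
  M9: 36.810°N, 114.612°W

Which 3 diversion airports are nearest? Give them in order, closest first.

Distances from 32.863°N, 116.755°W:
M1: 258.750 km
M2: 36.408 km
M3: 407.481 km
M4: 300.787 km
M5: 403.586 km
M6: 373.999 km
M7: 52.520 km
M8: 315.565 km
M9: 482.388 km
Sorted: M2 (36.408 km) < M7 (52.520 km) < M1 (258.750 km) < M4 (300.787 km) < M8 (315.565 km) < …

M2, M7, M1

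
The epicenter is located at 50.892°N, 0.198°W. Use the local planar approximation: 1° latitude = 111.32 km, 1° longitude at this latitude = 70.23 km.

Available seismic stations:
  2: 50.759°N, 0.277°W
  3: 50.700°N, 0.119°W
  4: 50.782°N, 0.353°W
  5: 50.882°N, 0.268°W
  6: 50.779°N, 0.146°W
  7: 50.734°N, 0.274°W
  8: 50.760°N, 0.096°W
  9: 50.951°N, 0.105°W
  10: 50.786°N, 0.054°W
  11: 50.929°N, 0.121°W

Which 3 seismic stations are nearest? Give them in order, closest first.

5, 11, 9

Distances from 50.892°N, 0.198°W:
2: √((-0.133·111.32)² + (-0.079·70.23)²) = √(219.20461 + 30.78219) = 15.811 km
3: √((-0.192·111.32)² + (0.079·70.23)²) = √(456.82394 + 30.78219) = 22.082 km
4: √((-0.110·111.32)² + (-0.155·70.23)²) = √(149.94492 + 118.49738) = 16.384 km
5: √((-0.010·111.32)² + (-0.070·70.23)²) = √(1.23921 + 24.16804) = 5.041 km
6: √((-0.113·111.32)² + (0.052·70.23)²) = √(158.23527 + 13.33681) = 13.099 km
7: √((-0.158·111.32)² + (-0.076·70.23)²) = √(309.35744 + 28.48869) = 18.381 km
8: √((-0.132·111.32)² + (0.102·70.23)²) = √(215.92069 + 51.31516) = 16.347 km
9: √((0.059·111.32)² + (0.093·70.23)²) = √(43.13705 + 42.65906) = 9.263 km
10: √((-0.106·111.32)² + (0.144·70.23)²) = √(139.23811 + 102.27520) = 15.541 km
11: √((0.037·111.32)² + (0.077·70.23)²) = √(16.96484 + 29.24333) = 6.798 km
Sorted: 5 (5.041 km) < 11 (6.798 km) < 9 (9.263 km) < 6 (13.099 km) < 10 (15.541 km) < …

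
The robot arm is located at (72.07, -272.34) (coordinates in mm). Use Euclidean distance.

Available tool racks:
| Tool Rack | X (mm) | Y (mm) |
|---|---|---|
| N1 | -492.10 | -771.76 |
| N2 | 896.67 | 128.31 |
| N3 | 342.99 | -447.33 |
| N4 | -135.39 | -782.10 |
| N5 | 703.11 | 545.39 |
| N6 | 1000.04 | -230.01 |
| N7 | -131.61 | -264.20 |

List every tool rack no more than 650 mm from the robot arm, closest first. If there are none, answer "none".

Distances from (72.07, -272.34):
N1: 753.46 mm
N2: 916.78 mm
N3: 322.52 mm
N4: 550.36 mm
N5: 1032.91 mm
N6: 928.93 mm
N7: 203.84 mm
Threshold 650 mm: N7 (203.84 mm), N3 (322.52 mm), N4 (550.36 mm) are within range.

N7, N3, N4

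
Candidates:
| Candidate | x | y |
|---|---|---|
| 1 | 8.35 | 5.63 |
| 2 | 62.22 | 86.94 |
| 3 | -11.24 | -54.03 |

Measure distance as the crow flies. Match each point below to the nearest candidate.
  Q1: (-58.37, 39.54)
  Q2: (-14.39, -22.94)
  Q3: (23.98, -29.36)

Q1→1; Q2→3; Q3→1

Q1 at (-58.37, 39.54):
  1: √((66.72)² + (-33.91)²) = √(4451.5584 + 1149.8881) = 74.84
  2: √((120.59)² + (47.40)²) = √(14541.9481 + 2246.7600) = 129.57
  3: √((47.13)² + (-93.57)²) = √(2221.2369 + 8755.3449) = 104.77
  → nearest: 1 (74.84)
Q2 at (-14.39, -22.94):
  1: √((22.74)² + (28.57)²) = √(517.1076 + 816.2449) = 36.52
  2: √((76.61)² + (109.88)²) = √(5869.0921 + 12073.6144) = 133.95
  3: √((3.15)² + (-31.09)²) = √(9.9225 + 966.5881) = 31.25
  → nearest: 3 (31.25)
Q3 at (23.98, -29.36):
  1: √((-15.63)² + (34.99)²) = √(244.2969 + 1224.3001) = 38.32
  2: √((38.24)² + (116.30)²) = √(1462.2976 + 13525.6900) = 122.43
  3: √((-35.22)² + (-24.67)²) = √(1240.4484 + 608.6089) = 43.00
  → nearest: 1 (38.32)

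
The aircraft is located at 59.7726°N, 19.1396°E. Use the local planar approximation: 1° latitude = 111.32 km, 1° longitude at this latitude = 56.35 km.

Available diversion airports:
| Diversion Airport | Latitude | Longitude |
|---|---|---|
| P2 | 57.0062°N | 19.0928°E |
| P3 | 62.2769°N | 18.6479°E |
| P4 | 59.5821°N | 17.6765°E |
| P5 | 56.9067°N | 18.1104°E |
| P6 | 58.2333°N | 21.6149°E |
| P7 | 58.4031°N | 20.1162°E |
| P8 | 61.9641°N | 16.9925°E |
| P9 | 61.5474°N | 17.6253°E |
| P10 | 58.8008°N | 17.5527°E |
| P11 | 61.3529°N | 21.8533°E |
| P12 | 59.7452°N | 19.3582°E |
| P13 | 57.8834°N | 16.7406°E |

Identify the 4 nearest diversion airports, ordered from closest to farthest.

Distances from 59.7726°N, 19.1396°E:
P2: 307.9669 km
P3: 280.1522 km
P4: 85.1293 km
P5: 324.2605 km
P6: 220.9481 km
P7: 162.0811 km
P8: 272.3119 km
P9: 215.2105 km
P10: 140.3543 km
P11: 233.0903 km
P12: 12.6901 km
P13: 250.0063 km
Sorted: P12 (12.6901 km) < P4 (85.1293 km) < P10 (140.3543 km) < P7 (162.0811 km) < P9 (215.2105 km) < P6 (220.9481 km) < …

P12, P4, P10, P7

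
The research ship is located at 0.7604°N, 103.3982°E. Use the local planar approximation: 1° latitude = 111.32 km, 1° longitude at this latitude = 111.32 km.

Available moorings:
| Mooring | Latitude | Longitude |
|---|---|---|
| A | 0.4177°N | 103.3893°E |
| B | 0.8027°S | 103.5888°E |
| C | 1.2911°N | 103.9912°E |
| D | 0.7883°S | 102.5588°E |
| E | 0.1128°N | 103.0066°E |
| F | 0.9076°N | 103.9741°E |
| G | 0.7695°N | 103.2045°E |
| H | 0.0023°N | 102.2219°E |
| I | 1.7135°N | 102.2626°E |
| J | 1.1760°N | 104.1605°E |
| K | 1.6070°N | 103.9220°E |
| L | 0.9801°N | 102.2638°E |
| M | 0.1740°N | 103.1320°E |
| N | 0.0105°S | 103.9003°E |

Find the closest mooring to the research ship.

G

Distances from 0.7604°N, 103.3982°E:
A: 38.1622 km
B: 175.2931 km
C: 88.5880 km
D: 196.0959 km
E: 84.2462 km
F: 66.1702 km
G: 21.5865 km
H: 155.7843 km
I: 165.0387 km
J: 96.6514 km
K: 110.8234 km
L: 128.6279 km
M: 71.6893 km
N: 102.4139 km
Minimum: G at 21.5865 km.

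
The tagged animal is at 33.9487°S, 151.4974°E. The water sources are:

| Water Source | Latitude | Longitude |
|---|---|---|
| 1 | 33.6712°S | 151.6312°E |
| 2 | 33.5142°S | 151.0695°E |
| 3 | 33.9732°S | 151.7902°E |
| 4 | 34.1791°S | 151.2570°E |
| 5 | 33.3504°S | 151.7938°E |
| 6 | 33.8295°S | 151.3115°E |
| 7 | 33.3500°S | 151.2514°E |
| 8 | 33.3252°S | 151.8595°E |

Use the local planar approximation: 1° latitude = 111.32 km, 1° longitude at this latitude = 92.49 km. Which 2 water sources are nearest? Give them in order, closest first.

Distances from 33.9487°S, 151.4974°E:
1: √((0.2775·111.32)² + (0.1338·92.49)²) = √(954.272416 + 153.144635) = 33.2779 km
2: √((0.4345·111.32)² + (-0.4279·92.49)²) = √(2339.515662 + 1566.297057) = 62.4965 km
3: √((-0.0245·111.32)² + (0.2928·92.49)²) = √(7.438383 + 733.384461) = 27.2181 km
4: √((-0.2304·111.32)² + (-0.2404·92.49)²) = √(657.826470 + 494.377259) = 33.9441 km
5: √((0.5983·111.32)² + (0.2964·92.49)²) = √(4435.927107 + 751.529370) = 72.0240 km
6: √((0.1192·111.32)² + (-0.1859·92.49)²) = √(176.075490 + 295.629888) = 21.7188 km
7: √((0.5987·111.32)² + (-0.2460·92.49)²) = √(4441.860465 + 517.678076) = 70.4240 km
8: √((0.6235·111.32)² + (0.3621·92.49)²) = √(4817.473240 + 1121.622231) = 77.0655 km
Sorted: 6 (21.7188 km) < 3 (27.2181 km) < 1 (33.2779 km) < 4 (33.9441 km) < …

6, 3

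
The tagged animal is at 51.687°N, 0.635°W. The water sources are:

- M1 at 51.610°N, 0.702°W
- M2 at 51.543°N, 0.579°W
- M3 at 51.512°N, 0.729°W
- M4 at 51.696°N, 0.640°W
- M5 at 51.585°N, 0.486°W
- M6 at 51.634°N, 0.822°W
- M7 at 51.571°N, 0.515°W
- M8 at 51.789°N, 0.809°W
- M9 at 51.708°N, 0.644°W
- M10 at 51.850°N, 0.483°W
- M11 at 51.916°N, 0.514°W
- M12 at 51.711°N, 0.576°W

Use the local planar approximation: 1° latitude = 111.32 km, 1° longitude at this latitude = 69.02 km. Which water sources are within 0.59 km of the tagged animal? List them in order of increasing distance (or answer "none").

none

Distances from 51.687°N, 0.635°W:
M1: 9.739 km
M2: 16.489 km
M3: 20.533 km
M4: 1.060 km
M5: 15.320 km
M6: 14.191 km
M7: 15.341 km
M8: 16.527 km
M9: 2.419 km
M10: 20.960 km
M11: 26.825 km
M12: 4.870 km
Threshold 0.59 km: none within range.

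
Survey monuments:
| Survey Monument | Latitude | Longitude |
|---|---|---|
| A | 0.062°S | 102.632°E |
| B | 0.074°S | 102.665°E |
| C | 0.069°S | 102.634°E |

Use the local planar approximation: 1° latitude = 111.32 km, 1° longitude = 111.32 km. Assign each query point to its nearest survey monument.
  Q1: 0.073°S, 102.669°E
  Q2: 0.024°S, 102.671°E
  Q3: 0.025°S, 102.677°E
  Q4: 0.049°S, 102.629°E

Q1 at 0.073°S, 102.669°E:
  A: √((0.011·111.32)² + (-0.037·111.32)²) = √(1.49944923 + 16.96484295) = 4.297010 km
  B: √((-0.001·111.32)² + (-0.004·111.32)²) = √(0.01239214 + 0.19827428) = 0.458984 km
  C: √((0.004·111.32)² + (-0.035·111.32)²) = √(0.19827428 + 15.18037444) = 3.921562 km
  → nearest: B (0.458984 km)
Q2 at 0.024°S, 102.671°E:
  A: √((-0.038·111.32)² + (-0.039·111.32)²) = √(17.89425363 + 18.84844859) = 6.061576 km
  B: √((-0.050·111.32)² + (-0.006·111.32)²) = √(30.98035600 + 0.44611713) = 5.605932 km
  C: √((-0.045·111.32)² + (-0.037·111.32)²) = √(25.09408836 + 16.96484295) = 6.485286 km
  → nearest: B (5.605932 km)
Q3 at 0.025°S, 102.677°E:
  A: √((-0.037·111.32)² + (-0.045·111.32)²) = √(16.96484295 + 25.09408836) = 6.485286 km
  B: √((-0.049·111.32)² + (-0.012·111.32)²) = √(29.75353390 + 1.78446851) = 5.615871 km
  C: √((-0.044·111.32)² + (-0.043·111.32)²) = √(23.99118769 + 22.91307130) = 6.848668 km
  → nearest: B (5.615871 km)
Q4 at 0.049°S, 102.629°E:
  A: √((-0.013·111.32)² + (0.003·111.32)²) = √(2.09427207 + 0.11152928) = 1.485194 km
  B: √((-0.025·111.32)² + (0.036·111.32)²) = √(7.74508900 + 16.06021655) = 4.879068 km
  C: √((-0.020·111.32)² + (0.005·111.32)²) = √(4.95685696 + 0.30980356) = 2.294921 km
  → nearest: A (1.485194 km)

Q1→B; Q2→B; Q3→B; Q4→A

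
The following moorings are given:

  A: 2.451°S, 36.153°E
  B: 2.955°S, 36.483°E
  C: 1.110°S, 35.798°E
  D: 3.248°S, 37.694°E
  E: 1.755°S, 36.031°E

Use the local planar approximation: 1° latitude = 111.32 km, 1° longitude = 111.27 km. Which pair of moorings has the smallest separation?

A and B

Pairwise distances:
A–B: 67.053 km
A–C: 154.418 km
A–D: 193.061 km
A–E: 78.659 km
B–C: 219.072 km
B–D: 138.639 km
B–E: 142.738 km
C–D: 318.045 km
C–E: 76.339 km
D–E: 248.723 km
Closest pair: A–B at 67.053 km.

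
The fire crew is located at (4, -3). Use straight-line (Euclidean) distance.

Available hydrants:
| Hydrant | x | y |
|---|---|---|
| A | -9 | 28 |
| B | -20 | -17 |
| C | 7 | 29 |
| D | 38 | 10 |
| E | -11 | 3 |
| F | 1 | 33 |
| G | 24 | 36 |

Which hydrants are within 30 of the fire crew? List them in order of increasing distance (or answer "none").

E, B

Distances from (4, -3):
A: √((-13)² + (31)²) = √(169.000 + 961.000) = 33.6
B: √((-24)² + (-14)²) = √(576.000 + 196.000) = 27.8
C: √((3)² + (32)²) = √(9.000 + 1024.000) = 32.1
D: √((34)² + (13)²) = √(1156.000 + 169.000) = 36.4
E: √((-15)² + (6)²) = √(225.000 + 36.000) = 16.2
F: √((-3)² + (36)²) = √(9.000 + 1296.000) = 36.1
G: √((20)² + (39)²) = √(400.000 + 1521.000) = 43.8
Threshold 30: E (16.2), B (27.8) are within range.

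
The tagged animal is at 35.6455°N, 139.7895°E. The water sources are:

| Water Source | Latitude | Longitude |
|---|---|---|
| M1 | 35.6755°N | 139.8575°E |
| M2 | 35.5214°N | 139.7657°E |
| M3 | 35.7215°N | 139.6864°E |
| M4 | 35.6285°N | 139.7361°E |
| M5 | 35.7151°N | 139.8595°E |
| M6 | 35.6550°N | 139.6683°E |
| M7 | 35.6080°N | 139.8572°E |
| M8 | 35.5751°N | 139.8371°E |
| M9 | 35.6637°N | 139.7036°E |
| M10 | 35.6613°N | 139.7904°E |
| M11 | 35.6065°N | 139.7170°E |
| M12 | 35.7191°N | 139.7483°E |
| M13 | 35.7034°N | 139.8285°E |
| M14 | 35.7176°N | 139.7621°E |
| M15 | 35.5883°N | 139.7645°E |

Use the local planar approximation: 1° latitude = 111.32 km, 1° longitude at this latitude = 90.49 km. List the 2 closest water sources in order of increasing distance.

Distances from 35.6455°N, 139.7895°E:
M1: √((0.0300·111.32)² + (0.0680·90.49)²) = √(11.152928 + 37.863347) = 7.0012 km
M2: √((-0.1241·111.32)² + (-0.0238·90.49)²) = √(190.849031 + 4.638260) = 13.9817 km
M3: √((0.0760·111.32)² + (-0.1031·90.49)²) = √(71.577015 + 87.039925) = 12.5943 km
M4: √((-0.0170·111.32)² + (-0.0534·90.49)²) = √(3.581329 + 23.349828) = 5.1895 km
M5: √((0.0696·111.32)² + (0.0700·90.49)²) = √(60.029521 + 40.123356) = 10.0076 km
M6: √((0.0095·111.32)² + (-0.1212·90.49)²) = √(1.118391 + 120.283600) = 11.0183 km
M7: √((-0.0375·111.32)² + (0.0677·90.49)²) = √(17.426450 + 37.529996) = 7.4133 km
M8: √((-0.0704·111.32)² + (0.0476·90.49)²) = √(61.417440 + 18.553040) = 8.9426 km
M9: √((0.0182·111.32)² + (-0.0859·90.49)²) = √(4.104773 + 60.420944) = 8.0328 km
M10: √((0.0158·111.32)² + (0.0009·90.49)²) = √(3.093574 + 0.006633) = 1.7607 km
M11: √((-0.0390·111.32)² + (-0.0725·90.49)²) = √(18.848449 + 43.040488) = 7.8670 km
M12: √((0.0736·111.32)² + (-0.0412·90.49)²) = √(67.127740 + 13.899386) = 9.0015 km
M13: √((0.0579·111.32)² + (0.0390·90.49)²) = √(41.543542 + 12.454617) = 7.3483 km
M14: √((0.0721·111.32)² + (-0.0274·90.49)²) = √(64.419437 + 6.147553) = 8.4004 km
M15: √((-0.0572·111.32)² + (-0.0250·90.49)²) = √(40.545107 + 5.117775) = 6.7574 km
Sorted: M10 (1.7607 km) < M4 (5.1895 km) < M15 (6.7574 km) < M1 (7.0012 km) < …

M10, M4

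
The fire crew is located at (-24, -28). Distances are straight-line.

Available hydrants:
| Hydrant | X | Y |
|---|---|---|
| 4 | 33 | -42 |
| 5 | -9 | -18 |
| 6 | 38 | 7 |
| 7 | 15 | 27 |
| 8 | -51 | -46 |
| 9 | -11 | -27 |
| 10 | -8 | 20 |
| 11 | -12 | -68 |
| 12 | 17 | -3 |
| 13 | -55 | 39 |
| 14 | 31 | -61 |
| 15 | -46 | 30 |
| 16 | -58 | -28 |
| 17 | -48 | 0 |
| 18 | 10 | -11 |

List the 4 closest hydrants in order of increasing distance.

Distances from (-24, -28):
4: √((57)² + (-14)²) = √(3249.000 + 196.000) = 58.7
5: √((15)² + (10)²) = √(225.000 + 100.000) = 18.0
6: √((62)² + (35)²) = √(3844.000 + 1225.000) = 71.2
7: √((39)² + (55)²) = √(1521.000 + 3025.000) = 67.4
8: √((-27)² + (-18)²) = √(729.000 + 324.000) = 32.4
9: √((13)² + (1)²) = √(169.000 + 1.000) = 13.0
10: √((16)² + (48)²) = √(256.000 + 2304.000) = 50.6
11: √((12)² + (-40)²) = √(144.000 + 1600.000) = 41.8
12: √((41)² + (25)²) = √(1681.000 + 625.000) = 48.0
13: √((-31)² + (67)²) = √(961.000 + 4489.000) = 73.8
14: √((55)² + (-33)²) = √(3025.000 + 1089.000) = 64.1
15: √((-22)² + (58)²) = √(484.000 + 3364.000) = 62.0
16: √((-34)² + (0)²) = √(1156.000 + 0.000) = 34.0
17: √((-24)² + (28)²) = √(576.000 + 784.000) = 36.9
18: √((34)² + (17)²) = √(1156.000 + 289.000) = 38.0
Sorted: 9 (13.0) < 5 (18.0) < 8 (32.4) < 16 (34.0) < 17 (36.9) < 18 (38.0) < …

9, 5, 8, 16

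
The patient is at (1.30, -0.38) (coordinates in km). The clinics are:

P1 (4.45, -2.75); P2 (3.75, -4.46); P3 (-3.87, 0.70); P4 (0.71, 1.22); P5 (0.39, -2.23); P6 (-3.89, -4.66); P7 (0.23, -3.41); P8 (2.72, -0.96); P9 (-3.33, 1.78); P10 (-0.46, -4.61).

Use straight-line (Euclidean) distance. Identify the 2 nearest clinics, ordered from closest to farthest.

P8, P4

Distances from (1.30, -0.38):
P1: √((3.15)² + (-2.37)²) = √(9.9225 + 5.6169) = 3.94 km
P2: √((2.45)² + (-4.08)²) = √(6.0025 + 16.6464) = 4.76 km
P3: √((-5.17)² + (1.08)²) = √(26.7289 + 1.1664) = 5.28 km
P4: √((-0.59)² + (1.60)²) = √(0.3481 + 2.5600) = 1.71 km
P5: √((-0.91)² + (-1.85)²) = √(0.8281 + 3.4225) = 2.06 km
P6: √((-5.19)² + (-4.28)²) = √(26.9361 + 18.3184) = 6.73 km
P7: √((-1.07)² + (-3.03)²) = √(1.1449 + 9.1809) = 3.21 km
P8: √((1.42)² + (-0.58)²) = √(2.0164 + 0.3364) = 1.53 km
P9: √((-4.63)² + (2.16)²) = √(21.4369 + 4.6656) = 5.11 km
P10: √((-1.76)² + (-4.23)²) = √(3.0976 + 17.8929) = 4.58 km
Sorted: P8 (1.53 km) < P4 (1.71 km) < P5 (2.06 km) < P7 (3.21 km) < …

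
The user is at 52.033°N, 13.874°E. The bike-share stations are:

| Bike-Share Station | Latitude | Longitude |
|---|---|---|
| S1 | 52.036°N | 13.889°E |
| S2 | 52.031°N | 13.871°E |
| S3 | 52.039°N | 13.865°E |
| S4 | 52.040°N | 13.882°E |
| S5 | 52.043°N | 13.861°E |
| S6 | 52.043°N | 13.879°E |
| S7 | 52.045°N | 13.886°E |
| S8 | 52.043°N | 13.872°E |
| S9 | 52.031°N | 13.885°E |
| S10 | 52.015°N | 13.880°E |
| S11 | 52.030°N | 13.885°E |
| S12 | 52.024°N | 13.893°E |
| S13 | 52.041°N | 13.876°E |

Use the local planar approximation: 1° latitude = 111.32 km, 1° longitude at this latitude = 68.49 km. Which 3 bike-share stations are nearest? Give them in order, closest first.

S2, S9, S11

Distances from 52.033°N, 13.874°E:
S1: 1.080 km
S2: 0.303 km
S3: 0.909 km
S4: 0.953 km
S5: 1.425 km
S6: 1.165 km
S7: 1.568 km
S8: 1.122 km
S9: 0.786 km
S10: 2.045 km
S11: 0.824 km
S12: 1.642 km
S13: 0.901 km
Sorted: S2 (0.303 km) < S9 (0.786 km) < S11 (0.824 km) < S13 (0.901 km) < S3 (0.909 km) < …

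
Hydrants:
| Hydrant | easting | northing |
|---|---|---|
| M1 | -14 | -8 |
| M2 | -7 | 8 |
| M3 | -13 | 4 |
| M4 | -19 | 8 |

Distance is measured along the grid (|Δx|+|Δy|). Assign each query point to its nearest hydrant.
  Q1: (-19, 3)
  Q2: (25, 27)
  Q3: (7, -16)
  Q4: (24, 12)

Q1→M4; Q2→M2; Q3→M1; Q4→M2

Q1 at (-19, 3):
  M1: 16
  M2: 17
  M3: 7
  M4: 5
  → nearest: M4 (5)
Q2 at (25, 27):
  M1: 74
  M2: 51
  M3: 61
  M4: 63
  → nearest: M2 (51)
Q3 at (7, -16):
  M1: 29
  M2: 38
  M3: 40
  M4: 50
  → nearest: M1 (29)
Q4 at (24, 12):
  M1: 58
  M2: 35
  M3: 45
  M4: 47
  → nearest: M2 (35)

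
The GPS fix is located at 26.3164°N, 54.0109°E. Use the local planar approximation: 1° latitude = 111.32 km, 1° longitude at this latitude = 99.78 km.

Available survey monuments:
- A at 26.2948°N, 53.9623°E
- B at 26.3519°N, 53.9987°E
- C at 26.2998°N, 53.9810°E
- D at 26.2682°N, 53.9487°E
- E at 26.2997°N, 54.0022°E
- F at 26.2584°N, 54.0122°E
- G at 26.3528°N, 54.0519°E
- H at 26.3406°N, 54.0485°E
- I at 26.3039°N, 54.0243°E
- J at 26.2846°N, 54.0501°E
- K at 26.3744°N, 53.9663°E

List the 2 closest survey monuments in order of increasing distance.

Distances from 26.3164°N, 54.0109°E:
A: 5.4127 km
B: 4.1351 km
C: 3.5094 km
D: 8.2042 km
E: 2.0517 km
F: 6.4579 km
G: 5.7581 km
H: 4.6187 km
I: 1.9298 km
J: 5.2754 km
K: 7.8416 km
Sorted: I (1.9298 km) < E (2.0517 km) < C (3.5094 km) < B (4.1351 km) < …

I, E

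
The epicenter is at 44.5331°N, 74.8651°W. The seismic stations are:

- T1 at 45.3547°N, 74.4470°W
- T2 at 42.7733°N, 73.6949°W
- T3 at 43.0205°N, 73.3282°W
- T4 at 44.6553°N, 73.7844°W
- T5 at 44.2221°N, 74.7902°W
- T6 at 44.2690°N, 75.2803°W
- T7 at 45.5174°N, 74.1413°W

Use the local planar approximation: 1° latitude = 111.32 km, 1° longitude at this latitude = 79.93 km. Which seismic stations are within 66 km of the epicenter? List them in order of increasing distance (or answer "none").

Distances from 44.5331°N, 74.8651°W:
T1: √((0.8216·111.32)² + (0.4181·79.93)²) = √(8365.025255 + 1116.811715) = 97.3747 km
T2: √((-1.7598·111.32)² + (1.1702·79.93)²) = √(38377.176726 + 8748.625244) = 217.0848 km
T3: √((-1.5126·111.32)² + (1.5369·79.93)²) = √(28352.710759 + 15090.750788) = 208.4310 km
T4: √((0.1222·111.32)² + (1.0807·79.93)²) = √(185.049880 + 7461.565039) = 87.4449 km
T5: √((-0.3110·111.32)² + (0.0749·79.93)²) = √(1198.580405 + 35.841259) = 35.1343 km
T6: √((-0.2641·111.32)² + (-0.4152·79.93)²) = √(864.337186 + 1101.372721) = 44.3363 km
T7: √((0.9843·111.32)² + (0.7238·79.93)²) = √(12006.083668 + 3347.008255) = 123.9076 km
Threshold 66 km: T5 (35.1343 km), T6 (44.3363 km) are within range.

T5, T6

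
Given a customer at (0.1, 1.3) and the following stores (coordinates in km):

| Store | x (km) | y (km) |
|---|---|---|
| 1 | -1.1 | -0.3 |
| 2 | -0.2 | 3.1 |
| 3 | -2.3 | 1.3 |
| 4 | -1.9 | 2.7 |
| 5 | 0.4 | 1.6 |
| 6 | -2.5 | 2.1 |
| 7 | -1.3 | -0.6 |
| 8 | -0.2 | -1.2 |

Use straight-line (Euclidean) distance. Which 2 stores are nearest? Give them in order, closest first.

Distances from (0.1, 1.3):
1: √((-1.2)² + (-1.6)²) = √(1.4400 + 2.5600) = 2.00 km
2: √((-0.3)² + (1.8)²) = √(0.0900 + 3.2400) = 1.82 km
3: √((-2.4)² + (0.0)²) = √(5.7600 + 0.0000) = 2.40 km
4: √((-2.0)² + (1.4)²) = √(4.0000 + 1.9600) = 2.44 km
5: √((0.3)² + (0.3)²) = √(0.0900 + 0.0900) = 0.42 km
6: √((-2.6)² + (0.8)²) = √(6.7600 + 0.6400) = 2.72 km
7: √((-1.4)² + (-1.9)²) = √(1.9600 + 3.6100) = 2.36 km
8: √((-0.3)² + (-2.5)²) = √(0.0900 + 6.2500) = 2.52 km
Sorted: 5 (0.42 km) < 2 (1.82 km) < 1 (2.00 km) < 7 (2.36 km) < …

5, 2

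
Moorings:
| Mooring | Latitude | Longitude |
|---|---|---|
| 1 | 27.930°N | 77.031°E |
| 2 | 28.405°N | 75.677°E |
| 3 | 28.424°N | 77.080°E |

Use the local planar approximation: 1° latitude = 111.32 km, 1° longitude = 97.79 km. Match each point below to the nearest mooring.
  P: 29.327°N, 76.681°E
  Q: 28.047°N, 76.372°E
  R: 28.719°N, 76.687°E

P→3; Q→1; R→3

P at 29.327°N, 76.681°E:
  1: √((-1.397·111.32)² + (0.350·97.79)²) = √(24184.61664 + 1171.45330) = 159.236 km
  2: √((-0.922·111.32)² + (-1.004·97.79)²) = √(10534.36198 + 9639.54018) = 142.035 km
  3: √((-0.903·111.32)² + (0.399·97.79)²) = √(10104.66444 + 1522.42071) = 107.829 km
  → nearest: 3 (107.829 km)
Q at 28.047°N, 76.372°E:
  1: √((-0.117·111.32)² + (0.659·97.79)²) = √(169.63604 + 4152.97887) = 65.747 km
  2: √((0.358·111.32)² + (-0.695·97.79)²) = √(1588.22654 + 4619.11209) = 78.787 km
  3: √((0.377·111.32)² + (0.708·97.79)²) = √(1761.28281 + 4793.52954) = 80.962 km
  → nearest: 1 (65.747 km)
R at 28.719°N, 76.687°E:
  1: √((-0.789·111.32)² + (0.344·97.79)²) = √(7714.36888 + 1131.63345) = 94.053 km
  2: √((-0.314·111.32)² + (-1.010·97.79)²) = √(1221.81567 + 9755.09807) = 104.771 km
  3: √((-0.295·111.32)² + (0.393·97.79)²) = √(1078.42619 + 1476.97789) = 50.551 km
  → nearest: 3 (50.551 km)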